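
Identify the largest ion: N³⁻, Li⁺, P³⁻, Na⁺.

P³⁻

First list Z and electron count for each: Li⁺ has 2 e⁻ (Z=3), Na⁺ has 10 e⁻ (Z=11), N³⁻ has 10 e⁻ (Z=7), P³⁻ has 18 e⁻ (Z=15). Li⁺ < Na⁺ (same group, period 2 vs 3); Na⁺ < N³⁻ (both 10 e⁻, Z=11>7); N³⁻ < P³⁻ (same group, 1 shell fewer).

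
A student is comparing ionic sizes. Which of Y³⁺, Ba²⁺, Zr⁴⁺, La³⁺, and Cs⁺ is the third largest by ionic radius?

La³⁺

First list Z and electron count for each: Zr⁴⁺: 36 e⁻, Z=40, Y³⁺: 36 e⁻, Z=39, La³⁺: 54 e⁻, Z=57, Ba²⁺: 54 e⁻, Z=56, Cs⁺: 54 e⁻, Z=55. Zr⁴⁺ < Y³⁺ (both 36 e⁻, Z=40>39); Y³⁺ < La³⁺ (same group, 1 shell fewer); La³⁺ < Ba²⁺ (isoelectronic, higher Z=57 is smaller); Ba²⁺ < Cs⁺ (both 54 e⁻, Z=56>55).
So the order is Zr⁴⁺ < Y³⁺ < La³⁺ < Ba²⁺ < Cs⁺; the 3rd-largest ion is La³⁺.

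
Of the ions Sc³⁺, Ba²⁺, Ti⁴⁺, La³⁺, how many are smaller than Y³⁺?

Work out protons and electrons: Ti⁴⁺ (Z=22, 18 e⁻), Sc³⁺ (Z=21, 18 e⁻), Y³⁺ (Z=39, 36 e⁻), La³⁺ (Z=57, 54 e⁻), Ba²⁺ (Z=56, 54 e⁻). Ti⁴⁺ < Sc³⁺ (both 18 e⁻, Z=22>21); Sc³⁺ < Y³⁺ (same group, 1 shell fewer); Y³⁺ < La³⁺ (same group, 1 shell fewer); La³⁺ < Ba²⁺ (both 54 e⁻, Z=57>56).
Overall: Ti⁴⁺ < Sc³⁺ < Y³⁺ < La³⁺ < Ba²⁺. Y³⁺ has 2 below it and 2 above. So 2 are smaller.

2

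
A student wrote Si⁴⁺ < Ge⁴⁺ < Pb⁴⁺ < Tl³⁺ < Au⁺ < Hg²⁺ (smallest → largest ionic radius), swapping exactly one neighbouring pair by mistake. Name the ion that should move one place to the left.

The pair Au⁺, Hg²⁺ is the wrong way round — they are isoelectronic (78 e⁻) and Hg has more protons than Au (80 vs 79), making Hg²⁺ smaller. All other adjacent pairs agree with periodic trends, so Hg²⁺ is the misplaced ion.

Hg²⁺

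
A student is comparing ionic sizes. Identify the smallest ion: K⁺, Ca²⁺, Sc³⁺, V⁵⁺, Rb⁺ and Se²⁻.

V⁵⁺

V⁵⁺: 18 e⁻, Z=23, Sc³⁺: 18 e⁻, Z=21, Ca²⁺: 18 e⁻, Z=20, K⁺: 18 e⁻, Z=19, Rb⁺: 36 e⁻, Z=37, Se²⁻: 36 e⁻, Z=34. V⁵⁺ < Sc³⁺ (isoelectronic, higher Z=23 is smaller); Sc³⁺ < Ca²⁺ (both 18 e⁻, Z=21>20); Ca²⁺ < K⁺ (both 18 e⁻, Z=20>19); K⁺ < Rb⁺ (same group, 1 shell fewer); Rb⁺ < Se²⁻ (both 36 e⁻, Z=37>34).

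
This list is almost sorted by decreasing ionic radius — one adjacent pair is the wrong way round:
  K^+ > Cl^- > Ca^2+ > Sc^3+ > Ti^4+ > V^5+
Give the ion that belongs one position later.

Scanning neighbour by neighbour, only K^+/Cl^- violates a trend: both have 18 electrons but Z(K)=19 > Z(Cl)=17, so K^+ should be the smaller of the two. That makes K^+ the one sitting a position early relative to where it belongs.

K^+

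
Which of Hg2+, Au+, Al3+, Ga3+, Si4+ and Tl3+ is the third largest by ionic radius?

Tl3+

Si4+ has 10 e⁻ (Z=14), Al3+ has 10 e⁻ (Z=13), Ga3+ has 28 e⁻ (Z=31), Tl3+ has 78 e⁻ (Z=81), Hg2+ has 78 e⁻ (Z=80), Au+ has 78 e⁻ (Z=79). Si4+ < Al3+ (both 10 e⁻, Z=14>13); Al3+ < Ga3+ (same group, 1 shell fewer); Ga3+ < Tl3+ (same group, 2 shells fewer); Tl3+ < Hg2+ (both 78 e⁻, Z=81>80); Hg2+ < Au+ (isoelectronic, higher Z=80 is smaller).
Ordering: Si4+ < Al3+ < Ga3+ < Tl3+ < Hg2+ < Au+. The third largest is Tl3+.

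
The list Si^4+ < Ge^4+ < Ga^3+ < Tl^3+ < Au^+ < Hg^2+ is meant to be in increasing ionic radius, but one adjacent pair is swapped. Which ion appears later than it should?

Hg^2+

Check each adjacent pair. Au^+ and Hg^2+ are reversed: they are isoelectronic (78 e⁻) and Hg has more protons than Au (80 vs 79), making Hg^2+ smaller. No other neighbouring pair contradicts the periodic trends, so Hg^2+ is the ion listed too late.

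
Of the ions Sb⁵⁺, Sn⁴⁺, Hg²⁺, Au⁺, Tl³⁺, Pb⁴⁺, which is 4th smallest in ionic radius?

Work out protons and electrons: Sb⁵⁺ (Z=51, 46 e⁻), Sn⁴⁺ (Z=50, 46 e⁻), Pb⁴⁺ (Z=82, 78 e⁻), Tl³⁺ (Z=81, 78 e⁻), Hg²⁺ (Z=80, 78 e⁻), Au⁺ (Z=79, 78 e⁻). Sb⁵⁺ < Sn⁴⁺ (both 46 e⁻, Z=51>50); Sn⁴⁺ < Pb⁴⁺ (same group, 1 shell fewer); Pb⁴⁺ < Tl³⁺ (both 78 e⁻, Z=82>81); Tl³⁺ < Hg²⁺ (both 78 e⁻, Z=81>80); Hg²⁺ < Au⁺ (both 78 e⁻, Z=80>79).
Ordering: Sb⁵⁺ < Sn⁴⁺ < Pb⁴⁺ < Tl³⁺ < Hg²⁺ < Au⁺. The 4th smallest is Tl³⁺.

Tl³⁺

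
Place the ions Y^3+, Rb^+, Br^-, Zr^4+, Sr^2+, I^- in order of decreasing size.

I^- > Br^- > Rb^+ > Sr^2+ > Y^3+ > Zr^4+

Work out protons and electrons: Zr^4+ has 36 e⁻ (Z=40), Y^3+ has 36 e⁻ (Z=39), Sr^2+ has 36 e⁻ (Z=38), Rb^+ has 36 e⁻ (Z=37), Br^- has 36 e⁻ (Z=35), I^- has 54 e⁻ (Z=53). Zr^4+ < Y^3+ (isoelectronic, higher Z=40 is smaller); Y^3+ < Sr^2+ (both 36 e⁻, Z=39>38); Sr^2+ < Rb^+ (both 36 e⁻, Z=38>37); Rb^+ < Br^- (both 36 e⁻, Z=37>35); Br^- < I^- (same group, 1 shell fewer).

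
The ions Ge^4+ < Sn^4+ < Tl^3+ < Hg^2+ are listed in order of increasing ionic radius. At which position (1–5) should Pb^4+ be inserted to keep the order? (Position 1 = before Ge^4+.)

First list Z and electron count for each: Ge^4+ (Z=32, 28 e⁻), Sn^4+ (Z=50, 46 e⁻), Pb^4+ (Z=82, 78 e⁻), Tl^3+ (Z=81, 78 e⁻), Hg^2+ (Z=80, 78 e⁻). Ge^4+ < Sn^4+ (same group, 1 shell fewer); Sn^4+ < Pb^4+ (same group, period 5 vs 6); Pb^4+ < Tl^3+ (isoelectronic, higher Z=82 is smaller); Tl^3+ < Hg^2+ (isoelectronic, higher Z=81 is smaller).
With Pb^4+ included the full order is Ge^4+ < Sn^4+ < Pb^4+ < Tl^3+ < Hg^2+, so it takes position 3.

3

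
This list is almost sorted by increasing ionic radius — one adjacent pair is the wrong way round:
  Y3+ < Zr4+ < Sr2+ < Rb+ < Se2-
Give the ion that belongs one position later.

Y3+

The pair Y3+, Zr4+ is the wrong way round — Zr4+ and Y3+ share 36 electrons; the higher nuclear charge on Zr (Z=40) contracts it more, so Zr4+ < Y3+. All other adjacent pairs agree with periodic trends, so Y3+ is the misplaced ion.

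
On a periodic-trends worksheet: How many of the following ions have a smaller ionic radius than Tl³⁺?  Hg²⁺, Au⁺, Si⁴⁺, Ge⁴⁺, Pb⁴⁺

Work out protons and electrons: Si⁴⁺ has 10 e⁻ (Z=14), Ge⁴⁺ has 28 e⁻ (Z=32), Pb⁴⁺ has 78 e⁻ (Z=82), Tl³⁺ has 78 e⁻ (Z=81), Hg²⁺ has 78 e⁻ (Z=80), Au⁺ has 78 e⁻ (Z=79). Si⁴⁺ < Ge⁴⁺ (same group, period 3 vs 4); Ge⁴⁺ < Pb⁴⁺ (same group, period 4 vs 6); Pb⁴⁺ < Tl³⁺ (both 78 e⁻, Z=82>81); Tl³⁺ < Hg²⁺ (both 78 e⁻, Z=81>80); Hg²⁺ < Au⁺ (isoelectronic, higher Z=80 is smaller).
Placing each against Tl³⁺: smaller — Si⁴⁺, Ge⁴⁺, Pb⁴⁺; larger — Hg²⁺, Au⁺. Count: 3.

3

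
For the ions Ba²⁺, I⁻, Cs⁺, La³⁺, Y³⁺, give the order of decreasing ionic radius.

I⁻ > Cs⁺ > Ba²⁺ > La³⁺ > Y³⁺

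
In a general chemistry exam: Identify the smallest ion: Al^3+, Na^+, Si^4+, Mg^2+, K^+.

Work out protons and electrons: Si^4+ has 10 e⁻ (Z=14), Al^3+ has 10 e⁻ (Z=13), Mg^2+ has 10 e⁻ (Z=12), Na^+ has 10 e⁻ (Z=11), K^+ has 18 e⁻ (Z=19). Si^4+ < Al^3+ (both 10 e⁻, Z=14>13); Al^3+ < Mg^2+ (isoelectronic, higher Z=13 is smaller); Mg^2+ < Na^+ (both 10 e⁻, Z=12>11); Na^+ < K^+ (same group, 1 shell fewer).

Si^4+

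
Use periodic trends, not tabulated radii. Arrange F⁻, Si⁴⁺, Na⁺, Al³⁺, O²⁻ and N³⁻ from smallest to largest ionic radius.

Si⁴⁺ < Al³⁺ < Na⁺ < F⁻ < O²⁻ < N³⁻

Isoelectronic series (10 e⁻ each). Size is set by nuclear charge: more protons means a smaller ion. Si⁴⁺ (Z=14), Al³⁺ (Z=13), Na⁺ (Z=11), F⁻ (Z=9), O²⁻ (Z=8), N³⁻ (Z=7).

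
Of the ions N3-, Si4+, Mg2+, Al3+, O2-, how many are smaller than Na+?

Each ion has 10 electrons. The ranking follows nuclear charge in reverse — greater Z gives a smaller radius. Si4+ (Z=14), Al3+ (Z=13), Mg2+ (Z=12), Na+ (Z=11), O2- (Z=8), N3- (Z=7).
Overall: Si4+ < Al3+ < Mg2+ < Na+ < O2- < N3-. Na+ has 3 below it and 2 above. So 3 are smaller.

3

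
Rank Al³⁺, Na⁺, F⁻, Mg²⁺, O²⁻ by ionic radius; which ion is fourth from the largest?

Mg²⁺

Isoelectronic series (10 e⁻ each). Size is set by nuclear charge: more protons means a smaller ion. Al³⁺ (Z=13), Mg²⁺ (Z=12), Na⁺ (Z=11), F⁻ (Z=9), O²⁻ (Z=8).
Full ascending order: Al³⁺ < Mg²⁺ < Na⁺ < F⁻ < O²⁻. Counting from the largest, position 4 is Mg²⁺.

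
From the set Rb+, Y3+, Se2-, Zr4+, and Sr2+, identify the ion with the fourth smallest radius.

These species are isoelectronic with 36 electrons. The only difference is the number of protons: Zr4+ (Z=40), Y3+ (Z=39), Sr2+ (Z=38), Rb+ (Z=37), Se2- (Z=34). The strongest nuclear pull (Zr4+) gives the smallest ion.
That gives Zr4+ < Y3+ < Sr2+ < Rb+ < Se2-. From the smallest end, number 4 is Rb+.

Rb+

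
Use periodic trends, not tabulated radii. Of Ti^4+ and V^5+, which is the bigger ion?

Ti^4+

These species are isoelectronic with 18 electrons. The only difference is the number of protons: V^5+ (Z=23), Ti^4+ (Z=22). The strongest nuclear pull (V^5+) gives the smallest ion.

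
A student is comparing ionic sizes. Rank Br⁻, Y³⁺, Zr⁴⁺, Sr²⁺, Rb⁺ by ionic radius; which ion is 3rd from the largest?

Each ion has 36 electrons. The ranking follows nuclear charge in reverse — greater Z gives a smaller radius. Zr⁴⁺ (Z=40), Y³⁺ (Z=39), Sr²⁺ (Z=38), Rb⁺ (Z=37), Br⁻ (Z=35).
So the order is Zr⁴⁺ < Y³⁺ < Sr²⁺ < Rb⁺ < Br⁻; the 3rd-largest ion is Sr²⁺.

Sr²⁺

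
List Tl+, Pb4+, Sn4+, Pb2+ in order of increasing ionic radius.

Sn4+ < Pb4+ < Pb2+ < Tl+

Sn4+: 46 e⁻, Z=50, Pb4+: 78 e⁻, Z=82, Pb2+: 80 e⁻, Z=82, Tl+: 80 e⁻, Z=81. Sn4+ < Pb4+ (same group, period 5 vs 6); Pb4+ < Pb2+ (higher charge on the same element); Pb2+ < Tl+ (isoelectronic, higher Z=82 is smaller).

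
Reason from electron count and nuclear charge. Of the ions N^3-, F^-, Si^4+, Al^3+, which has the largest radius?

N^3-

Isoelectronic series (10 e⁻ each). Size is set by nuclear charge: more protons means a smaller ion. Si^4+ (Z=14), Al^3+ (Z=13), F^- (Z=9), N^3- (Z=7).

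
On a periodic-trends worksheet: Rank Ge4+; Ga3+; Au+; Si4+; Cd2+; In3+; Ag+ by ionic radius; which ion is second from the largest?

Ag+

First list Z and electron count for each: Si4+ (Z=14, 10 e⁻), Ge4+ (Z=32, 28 e⁻), Ga3+ (Z=31, 28 e⁻), In3+ (Z=49, 46 e⁻), Cd2+ (Z=48, 46 e⁻), Ag+ (Z=47, 46 e⁻), Au+ (Z=79, 78 e⁻). Si4+ < Ge4+ (same group, 1 shell fewer); Ge4+ < Ga3+ (isoelectronic, higher Z=32 is smaller); Ga3+ < In3+ (same group, 1 shell fewer); In3+ < Cd2+ (isoelectronic, higher Z=49 is smaller); Cd2+ < Ag+ (isoelectronic, higher Z=48 is smaller); Ag+ < Au+ (same group, 1 shell fewer).
That gives Si4+ < Ge4+ < Ga3+ < In3+ < Cd2+ < Ag+ < Au+. From the largest end, number 2 is Ag+.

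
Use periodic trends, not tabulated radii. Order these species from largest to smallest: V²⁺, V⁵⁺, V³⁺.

V²⁺ > V³⁺ > V⁵⁺

These are all V ions. Removing more electrons (higher positive charge) pulls the remaining electrons in closer, so V⁵⁺ is smallest and V²⁺ is largest.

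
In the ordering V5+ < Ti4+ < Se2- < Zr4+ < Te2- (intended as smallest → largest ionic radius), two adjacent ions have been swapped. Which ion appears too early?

Se2-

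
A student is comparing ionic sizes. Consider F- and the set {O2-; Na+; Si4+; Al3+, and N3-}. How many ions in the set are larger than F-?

All of these have 10 electrons (isoelectronic). With the same electron cloud, the ion with the most protons pulls it in tightest. Nuclear charges: Si4+ (Z=14), Al3+ (Z=13), Na+ (Z=11), F- (Z=9), O2- (Z=8), N3- (Z=7). Highest Z is smallest.
Relative to F-, the ions that are larger are O2-, N3-. That's 2.

2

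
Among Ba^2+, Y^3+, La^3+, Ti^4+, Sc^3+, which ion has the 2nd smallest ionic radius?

Work out protons and electrons: Ti^4+ (Z=22, 18 e⁻), Sc^3+ (Z=21, 18 e⁻), Y^3+ (Z=39, 36 e⁻), La^3+ (Z=57, 54 e⁻), Ba^2+ (Z=56, 54 e⁻). Ti^4+ < Sc^3+ (isoelectronic, higher Z=22 is smaller); Sc^3+ < Y^3+ (same group, period 4 vs 5); Y^3+ < La^3+ (same group, period 5 vs 6); La^3+ < Ba^2+ (both 54 e⁻, Z=57>56).
So the order is Ti^4+ < Sc^3+ < Y^3+ < La^3+ < Ba^2+; the 2nd-smallest ion is Sc^3+.

Sc^3+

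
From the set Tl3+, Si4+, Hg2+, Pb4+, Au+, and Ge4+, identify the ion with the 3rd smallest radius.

Pb4+

First list Z and electron count for each: Si4+: 10 e⁻, Z=14, Ge4+: 28 e⁻, Z=32, Pb4+: 78 e⁻, Z=82, Tl3+: 78 e⁻, Z=81, Hg2+: 78 e⁻, Z=80, Au+: 78 e⁻, Z=79. Si4+ < Ge4+ (same group, period 3 vs 4); Ge4+ < Pb4+ (same group, period 4 vs 6); Pb4+ < Tl3+ (isoelectronic, higher Z=82 is smaller); Tl3+ < Hg2+ (both 78 e⁻, Z=81>80); Hg2+ < Au+ (isoelectronic, higher Z=80 is smaller).
Full ascending order: Si4+ < Ge4+ < Pb4+ < Tl3+ < Hg2+ < Au+. Counting from the smallest, position 3 is Pb4+.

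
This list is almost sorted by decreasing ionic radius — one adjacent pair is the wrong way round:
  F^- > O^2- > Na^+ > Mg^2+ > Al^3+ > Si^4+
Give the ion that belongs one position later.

Scanning neighbour by neighbour, only F^-/O^2- violates a trend: they are isoelectronic (10 e⁻) and F has more protons than O (9 vs 8), making F^- smaller. That makes F^- the one sitting a position early relative to where it belongs.

F^-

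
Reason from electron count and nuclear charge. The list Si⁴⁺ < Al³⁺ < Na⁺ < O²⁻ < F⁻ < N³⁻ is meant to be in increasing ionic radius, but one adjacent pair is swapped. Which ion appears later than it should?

Compare adjacent ions: F⁻ and O²⁻ share 10 electrons; the higher nuclear charge on F (Z=9) contracts it more, so F⁻ < O²⁻ — yet in this increasing list O²⁻ sits before F⁻. Nothing else is reversed, so F⁻ should move one place to the left.

F⁻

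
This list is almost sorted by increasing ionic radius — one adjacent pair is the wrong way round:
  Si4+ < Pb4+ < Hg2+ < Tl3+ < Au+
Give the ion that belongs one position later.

The pair Hg2+, Tl3+ is the wrong way round — Tl3+ and Hg2+ share 78 electrons; the higher nuclear charge on Tl (Z=81) contracts it more, so Tl3+ < Hg2+. All other adjacent pairs agree with periodic trends, so Hg2+ is the misplaced ion.

Hg2+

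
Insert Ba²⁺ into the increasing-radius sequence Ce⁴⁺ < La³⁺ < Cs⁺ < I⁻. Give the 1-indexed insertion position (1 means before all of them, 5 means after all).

3

Each ion has 54 electrons. The ranking follows nuclear charge in reverse — greater Z gives a smaller radius. Ce⁴⁺ (Z=58), La³⁺ (Z=57), Ba²⁺ (Z=56), Cs⁺ (Z=55), I⁻ (Z=53).
Merged order: Ce⁴⁺ < La³⁺ < Ba²⁺ < Cs⁺ < I⁻ — Ba²⁺ is number 3.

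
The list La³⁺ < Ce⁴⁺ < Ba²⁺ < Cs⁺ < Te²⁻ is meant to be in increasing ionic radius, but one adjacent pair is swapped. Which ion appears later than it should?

Compare adjacent ions: Ce⁴⁺ and La³⁺ share 54 electrons; the higher nuclear charge on Ce (Z=58) contracts it more, so Ce⁴⁺ < La³⁺ — yet in this increasing list La³⁺ sits before Ce⁴⁺. Nothing else is reversed, so Ce⁴⁺ should move one place to the left.

Ce⁴⁺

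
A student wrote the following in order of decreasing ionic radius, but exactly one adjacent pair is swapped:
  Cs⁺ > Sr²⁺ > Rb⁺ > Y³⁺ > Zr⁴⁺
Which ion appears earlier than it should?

Check each adjacent pair. Sr²⁺ and Rb⁺ are reversed: they are isoelectronic (36 e⁻) and Sr has more protons than Rb (38 vs 37), making Sr²⁺ smaller. No other neighbouring pair contradicts the periodic trends, so Sr²⁺ is the ion listed too early.

Sr²⁺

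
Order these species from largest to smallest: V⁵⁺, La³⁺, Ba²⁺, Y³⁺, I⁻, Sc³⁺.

Electron counts and nuclear charges: V⁵⁺ has 18 e⁻ (Z=23), Sc³⁺ has 18 e⁻ (Z=21), Y³⁺ has 36 e⁻ (Z=39), La³⁺ has 54 e⁻ (Z=57), Ba²⁺ has 54 e⁻ (Z=56), I⁻ has 54 e⁻ (Z=53). V⁵⁺ < Sc³⁺ (both 18 e⁻, Z=23>21); Sc³⁺ < Y³⁺ (same group, 1 shell fewer); Y³⁺ < La³⁺ (same group, period 5 vs 6); La³⁺ < Ba²⁺ (both 54 e⁻, Z=57>56); Ba²⁺ < I⁻ (both 54 e⁻, Z=56>53).

I⁻ > Ba²⁺ > La³⁺ > Y³⁺ > Sc³⁺ > V⁵⁺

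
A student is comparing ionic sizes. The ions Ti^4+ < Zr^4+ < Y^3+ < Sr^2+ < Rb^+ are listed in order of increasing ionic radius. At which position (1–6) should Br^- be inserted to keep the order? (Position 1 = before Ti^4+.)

6

Work out protons and electrons: Ti^4+ (Z=22, 18 e⁻), Zr^4+ (Z=40, 36 e⁻), Y^3+ (Z=39, 36 e⁻), Sr^2+ (Z=38, 36 e⁻), Rb^+ (Z=37, 36 e⁻), Br^- (Z=35, 36 e⁻). Ti^4+ < Zr^4+ (same group, 1 shell fewer); Zr^4+ < Y^3+ (isoelectronic, higher Z=40 is smaller); Y^3+ < Sr^2+ (isoelectronic, higher Z=39 is smaller); Sr^2+ < Rb^+ (both 36 e⁻, Z=38>37); Rb^+ < Br^- (both 36 e⁻, Z=37>35).
Merged order: Ti^4+ < Zr^4+ < Y^3+ < Sr^2+ < Rb^+ < Br^- — Br^- is number 6.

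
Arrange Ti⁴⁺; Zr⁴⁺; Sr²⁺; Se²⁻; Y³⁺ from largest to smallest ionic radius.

Se²⁻ > Sr²⁺ > Y³⁺ > Zr⁴⁺ > Ti⁴⁺

Electron counts and nuclear charges: Ti⁴⁺: 18 e⁻, Z=22, Zr⁴⁺: 36 e⁻, Z=40, Y³⁺: 36 e⁻, Z=39, Sr²⁺: 36 e⁻, Z=38, Se²⁻: 36 e⁻, Z=34. Ti⁴⁺ < Zr⁴⁺ (same group, 1 shell fewer); Zr⁴⁺ < Y³⁺ (both 36 e⁻, Z=40>39); Y³⁺ < Sr²⁺ (both 36 e⁻, Z=39>38); Sr²⁺ < Se²⁻ (both 36 e⁻, Z=38>34).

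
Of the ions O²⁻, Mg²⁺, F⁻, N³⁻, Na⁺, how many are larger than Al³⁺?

5

These species are isoelectronic with 10 electrons. The only difference is the number of protons: Al³⁺ (Z=13), Mg²⁺ (Z=12), Na⁺ (Z=11), F⁻ (Z=9), O²⁻ (Z=8), N³⁻ (Z=7). The strongest nuclear pull (Al³⁺) gives the smallest ion.
Placing each against Al³⁺: smaller — none; larger — Mg²⁺, Na⁺, F⁻, O²⁻, N³⁻. Count: 5.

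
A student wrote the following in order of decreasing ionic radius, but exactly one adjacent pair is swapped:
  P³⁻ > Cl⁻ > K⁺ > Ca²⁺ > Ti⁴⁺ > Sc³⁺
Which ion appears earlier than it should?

The pair Ti⁴⁺, Sc³⁺ is the wrong way round — they are isoelectronic (18 e⁻) and Ti has more protons than Sc (22 vs 21), making Ti⁴⁺ smaller. All other adjacent pairs agree with periodic trends, so Ti⁴⁺ is the misplaced ion.

Ti⁴⁺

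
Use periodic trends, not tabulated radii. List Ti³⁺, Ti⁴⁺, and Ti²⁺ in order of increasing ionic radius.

Ti⁴⁺ < Ti³⁺ < Ti²⁺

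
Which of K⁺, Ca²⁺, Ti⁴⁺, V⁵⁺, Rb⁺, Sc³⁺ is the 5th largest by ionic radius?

Ti⁴⁺

V⁵⁺ (Z=23, 18 e⁻), Ti⁴⁺ (Z=22, 18 e⁻), Sc³⁺ (Z=21, 18 e⁻), Ca²⁺ (Z=20, 18 e⁻), K⁺ (Z=19, 18 e⁻), Rb⁺ (Z=37, 36 e⁻). V⁵⁺ < Ti⁴⁺ (isoelectronic, higher Z=23 is smaller); Ti⁴⁺ < Sc³⁺ (isoelectronic, higher Z=22 is smaller); Sc³⁺ < Ca²⁺ (isoelectronic, higher Z=21 is smaller); Ca²⁺ < K⁺ (isoelectronic, higher Z=20 is smaller); K⁺ < Rb⁺ (same group, period 4 vs 5).
Ordering: V⁵⁺ < Ti⁴⁺ < Sc³⁺ < Ca²⁺ < K⁺ < Rb⁺. The 5th largest is Ti⁴⁺.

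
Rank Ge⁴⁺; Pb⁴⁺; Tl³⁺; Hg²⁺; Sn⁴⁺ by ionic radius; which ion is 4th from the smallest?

Ge⁴⁺ has 28 e⁻ (Z=32), Sn⁴⁺ has 46 e⁻ (Z=50), Pb⁴⁺ has 78 e⁻ (Z=82), Tl³⁺ has 78 e⁻ (Z=81), Hg²⁺ has 78 e⁻ (Z=80). Ge⁴⁺ < Sn⁴⁺ (same group, period 4 vs 5); Sn⁴⁺ < Pb⁴⁺ (same group, 1 shell fewer); Pb⁴⁺ < Tl³⁺ (isoelectronic, higher Z=82 is smaller); Tl³⁺ < Hg²⁺ (isoelectronic, higher Z=81 is smaller).
So the order is Ge⁴⁺ < Sn⁴⁺ < Pb⁴⁺ < Tl³⁺ < Hg²⁺; the 4th-smallest ion is Tl³⁺.

Tl³⁺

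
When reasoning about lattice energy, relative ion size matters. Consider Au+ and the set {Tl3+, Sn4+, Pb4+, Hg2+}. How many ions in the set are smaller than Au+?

4

Electron counts and nuclear charges: Sn4+: 46 e⁻, Z=50, Pb4+: 78 e⁻, Z=82, Tl3+: 78 e⁻, Z=81, Hg2+: 78 e⁻, Z=80, Au+: 78 e⁻, Z=79. Sn4+ < Pb4+ (same group, 1 shell fewer); Pb4+ < Tl3+ (both 78 e⁻, Z=82>81); Tl3+ < Hg2+ (isoelectronic, higher Z=81 is smaller); Hg2+ < Au+ (isoelectronic, higher Z=80 is smaller).
Relative to Au+, the ions that are smaller are Sn4+, Pb4+, Tl3+, Hg2+. So 4 are smaller.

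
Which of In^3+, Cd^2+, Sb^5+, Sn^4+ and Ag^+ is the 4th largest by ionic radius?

Sn^4+

These species are isoelectronic with 46 electrons. The only difference is the number of protons: Sb^5+ (Z=51), Sn^4+ (Z=50), In^3+ (Z=49), Cd^2+ (Z=48), Ag^+ (Z=47). The strongest nuclear pull (Sb^5+) gives the smallest ion.
That gives Sb^5+ < Sn^4+ < In^3+ < Cd^2+ < Ag^+. From the largest end, number 4 is Sn^4+.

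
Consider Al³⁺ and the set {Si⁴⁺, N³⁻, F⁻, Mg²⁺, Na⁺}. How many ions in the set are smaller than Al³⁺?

1

All of these have 10 electrons (isoelectronic). With the same electron cloud, the ion with the most protons pulls it in tightest. Nuclear charges: Si⁴⁺ (Z=14), Al³⁺ (Z=13), Mg²⁺ (Z=12), Na⁺ (Z=11), F⁻ (Z=9), N³⁻ (Z=7). Highest Z is smallest.
Overall: Si⁴⁺ < Al³⁺ < Mg²⁺ < Na⁺ < F⁻ < N³⁻. Al³⁺ has 1 below it and 4 above. That's 1.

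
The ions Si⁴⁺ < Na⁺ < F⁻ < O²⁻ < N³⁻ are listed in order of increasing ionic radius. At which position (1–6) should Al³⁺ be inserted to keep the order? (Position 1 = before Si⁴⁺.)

2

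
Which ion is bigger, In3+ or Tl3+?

Tl3+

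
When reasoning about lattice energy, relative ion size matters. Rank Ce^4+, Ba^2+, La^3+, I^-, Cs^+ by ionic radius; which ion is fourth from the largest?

All of these have 54 electrons (isoelectronic). With the same electron cloud, the ion with the most protons pulls it in tightest. Nuclear charges: Ce^4+ (Z=58), La^3+ (Z=57), Ba^2+ (Z=56), Cs^+ (Z=55), I^- (Z=53). Highest Z is smallest.
Full ascending order: Ce^4+ < La^3+ < Ba^2+ < Cs^+ < I^-. Counting from the largest, position 4 is La^3+.

La^3+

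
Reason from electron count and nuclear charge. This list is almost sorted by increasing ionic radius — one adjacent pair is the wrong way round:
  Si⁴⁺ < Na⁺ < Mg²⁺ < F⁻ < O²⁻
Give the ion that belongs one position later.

Na⁺

Check each adjacent pair. Na⁺ and Mg²⁺ are reversed: they are isoelectronic (10 e⁻) and Mg has more protons than Na (12 vs 11), making Mg²⁺ smaller. No other neighbouring pair contradicts the periodic trends, so Na⁺ is the ion listed too early.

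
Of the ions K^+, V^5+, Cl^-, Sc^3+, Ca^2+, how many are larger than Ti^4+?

4

Each ion has 18 electrons. The ranking follows nuclear charge in reverse — greater Z gives a smaller radius. V^5+ (Z=23), Ti^4+ (Z=22), Sc^3+ (Z=21), Ca^2+ (Z=20), K^+ (Z=19), Cl^- (Z=17).
Ordering all of them (including Ti^4+) by radius gives V^5+ < Ti^4+ < Sc^3+ < Ca^2+ < K^+ < Cl^-. So 4 are larger.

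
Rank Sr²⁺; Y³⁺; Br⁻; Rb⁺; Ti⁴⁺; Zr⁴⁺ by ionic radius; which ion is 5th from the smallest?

Electron counts and nuclear charges: Ti⁴⁺ has 18 e⁻ (Z=22), Zr⁴⁺ has 36 e⁻ (Z=40), Y³⁺ has 36 e⁻ (Z=39), Sr²⁺ has 36 e⁻ (Z=38), Rb⁺ has 36 e⁻ (Z=37), Br⁻ has 36 e⁻ (Z=35). Ti⁴⁺ < Zr⁴⁺ (same group, 1 shell fewer); Zr⁴⁺ < Y³⁺ (isoelectronic, higher Z=40 is smaller); Y³⁺ < Sr²⁺ (isoelectronic, higher Z=39 is smaller); Sr²⁺ < Rb⁺ (isoelectronic, higher Z=38 is smaller); Rb⁺ < Br⁻ (isoelectronic, higher Z=37 is smaller).
Ordering: Ti⁴⁺ < Zr⁴⁺ < Y³⁺ < Sr²⁺ < Rb⁺ < Br⁻. The 5th smallest is Rb⁺.

Rb⁺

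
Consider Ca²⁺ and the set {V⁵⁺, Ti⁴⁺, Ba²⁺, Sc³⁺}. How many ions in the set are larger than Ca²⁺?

Electron counts and nuclear charges: V⁵⁺: 18 e⁻, Z=23, Ti⁴⁺: 18 e⁻, Z=22, Sc³⁺: 18 e⁻, Z=21, Ca²⁺: 18 e⁻, Z=20, Ba²⁺: 54 e⁻, Z=56. V⁵⁺ < Ti⁴⁺ (both 18 e⁻, Z=23>22); Ti⁴⁺ < Sc³⁺ (isoelectronic, higher Z=22 is smaller); Sc³⁺ < Ca²⁺ (both 18 e⁻, Z=21>20); Ca²⁺ < Ba²⁺ (same group, period 4 vs 6).
Placing each against Ca²⁺: smaller — V⁵⁺, Ti⁴⁺, Sc³⁺; larger — Ba²⁺. So 1 is larger.

1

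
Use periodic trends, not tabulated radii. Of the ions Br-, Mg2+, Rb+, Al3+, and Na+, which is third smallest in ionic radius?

First list Z and electron count for each: Al3+ has 10 e⁻ (Z=13), Mg2+ has 10 e⁻ (Z=12), Na+ has 10 e⁻ (Z=11), Rb+ has 36 e⁻ (Z=37), Br- has 36 e⁻ (Z=35). Al3+ < Mg2+ (both 10 e⁻, Z=13>12); Mg2+ < Na+ (isoelectronic, higher Z=12 is smaller); Na+ < Rb+ (same group, period 3 vs 5); Rb+ < Br- (both 36 e⁻, Z=37>35).
That gives Al3+ < Mg2+ < Na+ < Rb+ < Br-. From the smallest end, number 3 is Na+.

Na+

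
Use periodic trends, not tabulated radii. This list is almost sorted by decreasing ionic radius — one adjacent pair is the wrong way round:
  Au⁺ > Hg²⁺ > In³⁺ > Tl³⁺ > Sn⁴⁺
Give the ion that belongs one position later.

In³⁺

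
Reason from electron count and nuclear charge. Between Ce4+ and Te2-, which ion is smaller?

All of these have 54 electrons (isoelectronic). With the same electron cloud, the ion with the most protons pulls it in tightest. Nuclear charges: Ce4+ (Z=58), Te2- (Z=52). Highest Z is smallest.

Ce4+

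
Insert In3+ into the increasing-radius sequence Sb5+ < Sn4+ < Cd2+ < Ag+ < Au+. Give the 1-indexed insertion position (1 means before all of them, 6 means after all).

3

Sb5+ (Z=51, 46 e⁻), Sn4+ (Z=50, 46 e⁻), In3+ (Z=49, 46 e⁻), Cd2+ (Z=48, 46 e⁻), Ag+ (Z=47, 46 e⁻), Au+ (Z=79, 78 e⁻). Sb5+ < Sn4+ (both 46 e⁻, Z=51>50); Sn4+ < In3+ (both 46 e⁻, Z=50>49); In3+ < Cd2+ (isoelectronic, higher Z=49 is smaller); Cd2+ < Ag+ (isoelectronic, higher Z=48 is smaller); Ag+ < Au+ (same group, period 5 vs 6).
The complete sequence is Sb5+ < Sn4+ < In3+ < Cd2+ < Ag+ < Au+. In3+ sits at position 3.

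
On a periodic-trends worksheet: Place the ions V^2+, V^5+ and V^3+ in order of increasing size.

These are all V ions. Removing more electrons (higher positive charge) pulls the remaining electrons in closer, so V^5+ is smallest and V^2+ is largest.

V^5+ < V^3+ < V^2+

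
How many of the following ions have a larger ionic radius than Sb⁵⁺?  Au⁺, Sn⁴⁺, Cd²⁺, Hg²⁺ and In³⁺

5

Tabulating Z and e⁻: Sb⁵⁺ (Z=51, 46 e⁻), Sn⁴⁺ (Z=50, 46 e⁻), In³⁺ (Z=49, 46 e⁻), Cd²⁺ (Z=48, 46 e⁻), Hg²⁺ (Z=80, 78 e⁻), Au⁺ (Z=79, 78 e⁻). Sb⁵⁺ < Sn⁴⁺ (isoelectronic, higher Z=51 is smaller); Sn⁴⁺ < In³⁺ (both 46 e⁻, Z=50>49); In³⁺ < Cd²⁺ (isoelectronic, higher Z=49 is smaller); Cd²⁺ < Hg²⁺ (same group, period 5 vs 6); Hg²⁺ < Au⁺ (isoelectronic, higher Z=80 is smaller).
Placing each against Sb⁵⁺: smaller — none; larger — Sn⁴⁺, In³⁺, Cd²⁺, Hg²⁺, Au⁺. So 5 are larger.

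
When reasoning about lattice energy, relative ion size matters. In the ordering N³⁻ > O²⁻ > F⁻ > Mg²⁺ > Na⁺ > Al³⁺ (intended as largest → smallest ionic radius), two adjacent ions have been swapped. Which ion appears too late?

Scanning neighbour by neighbour, only Mg²⁺/Na⁺ violates a trend: Mg²⁺ and Na⁺ share 10 electrons; the higher nuclear charge on Mg (Z=12) contracts it more, so Mg²⁺ < Na⁺. That makes Na⁺ the one sitting a position late relative to where it belongs.

Na⁺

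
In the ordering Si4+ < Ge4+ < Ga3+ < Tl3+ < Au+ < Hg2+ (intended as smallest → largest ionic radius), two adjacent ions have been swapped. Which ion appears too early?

Scanning neighbour by neighbour, only Au+/Hg2+ violates a trend: they are isoelectronic (78 e⁻) and Hg has more protons than Au (80 vs 79), making Hg2+ smaller. That makes Au+ the one sitting a position early relative to where it belongs.

Au+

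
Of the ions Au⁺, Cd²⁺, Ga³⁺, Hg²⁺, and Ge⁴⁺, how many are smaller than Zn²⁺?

2

Ge⁴⁺ has 28 e⁻ (Z=32), Ga³⁺ has 28 e⁻ (Z=31), Zn²⁺ has 28 e⁻ (Z=30), Cd²⁺ has 46 e⁻ (Z=48), Hg²⁺ has 78 e⁻ (Z=80), Au⁺ has 78 e⁻ (Z=79). Ge⁴⁺ < Ga³⁺ (both 28 e⁻, Z=32>31); Ga³⁺ < Zn²⁺ (isoelectronic, higher Z=31 is smaller); Zn²⁺ < Cd²⁺ (same group, period 4 vs 5); Cd²⁺ < Hg²⁺ (same group, 1 shell fewer); Hg²⁺ < Au⁺ (isoelectronic, higher Z=80 is smaller).
Overall: Ge⁴⁺ < Ga³⁺ < Zn²⁺ < Cd²⁺ < Hg²⁺ < Au⁺. Zn²⁺ has 2 below it and 3 above. So 2 are smaller.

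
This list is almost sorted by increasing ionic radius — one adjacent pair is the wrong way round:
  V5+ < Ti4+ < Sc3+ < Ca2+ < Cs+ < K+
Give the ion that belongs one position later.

Scanning neighbour by neighbour, only Cs+/K+ violates a trend: both in group 1 with the same charge; K+ (period 4) has the smaller radius. That makes Cs+ the one sitting a position early relative to where it belongs.

Cs+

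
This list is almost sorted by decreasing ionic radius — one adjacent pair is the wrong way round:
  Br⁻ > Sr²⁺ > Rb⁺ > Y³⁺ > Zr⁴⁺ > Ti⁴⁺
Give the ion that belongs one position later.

Sr²⁺

Compare adjacent ions: both have 36 electrons but Z(Sr)=38 > Z(Rb)=37, so Sr²⁺ should be the smaller of the two — yet in this decreasing list Sr²⁺ sits before Rb⁺. Nothing else is reversed, so Sr²⁺ should move one place to the right.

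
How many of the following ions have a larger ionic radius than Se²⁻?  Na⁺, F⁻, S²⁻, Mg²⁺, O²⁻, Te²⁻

1

Work out protons and electrons: Mg²⁺ has 10 e⁻ (Z=12), Na⁺ has 10 e⁻ (Z=11), F⁻ has 10 e⁻ (Z=9), O²⁻ has 10 e⁻ (Z=8), S²⁻ has 18 e⁻ (Z=16), Se²⁻ has 36 e⁻ (Z=34), Te²⁻ has 54 e⁻ (Z=52). Mg²⁺ < Na⁺ (isoelectronic, higher Z=12 is smaller); Na⁺ < F⁻ (both 10 e⁻, Z=11>9); F⁻ < O²⁻ (both 10 e⁻, Z=9>8); O²⁻ < S²⁻ (same group, 1 shell fewer); S²⁻ < Se²⁻ (same group, 1 shell fewer); Se²⁻ < Te²⁻ (same group, period 4 vs 5).
Placing each against Se²⁻: smaller — Mg²⁺, Na⁺, F⁻, O²⁻, S²⁻; larger — Te²⁻. That's 1.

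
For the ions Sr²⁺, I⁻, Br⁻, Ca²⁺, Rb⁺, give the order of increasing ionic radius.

Ca²⁺ < Sr²⁺ < Rb⁺ < Br⁻ < I⁻

First list Z and electron count for each: Ca²⁺ has 18 e⁻ (Z=20), Sr²⁺ has 36 e⁻ (Z=38), Rb⁺ has 36 e⁻ (Z=37), Br⁻ has 36 e⁻ (Z=35), I⁻ has 54 e⁻ (Z=53). Ca²⁺ < Sr²⁺ (same group, period 4 vs 5); Sr²⁺ < Rb⁺ (isoelectronic, higher Z=38 is smaller); Rb⁺ < Br⁻ (both 36 e⁻, Z=37>35); Br⁻ < I⁻ (same group, period 4 vs 5).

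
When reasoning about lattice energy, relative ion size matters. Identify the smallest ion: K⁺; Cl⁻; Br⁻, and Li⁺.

Tabulating Z and e⁻: Li⁺ (Z=3, 2 e⁻), K⁺ (Z=19, 18 e⁻), Cl⁻ (Z=17, 18 e⁻), Br⁻ (Z=35, 36 e⁻). Li⁺ < K⁺ (same group, 2 shells fewer); K⁺ < Cl⁻ (isoelectronic, higher Z=19 is smaller); Cl⁻ < Br⁻ (same group, period 3 vs 4).

Li⁺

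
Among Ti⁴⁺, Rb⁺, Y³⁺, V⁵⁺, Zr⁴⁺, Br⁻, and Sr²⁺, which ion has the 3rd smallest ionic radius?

V⁵⁺ (Z=23, 18 e⁻), Ti⁴⁺ (Z=22, 18 e⁻), Zr⁴⁺ (Z=40, 36 e⁻), Y³⁺ (Z=39, 36 e⁻), Sr²⁺ (Z=38, 36 e⁻), Rb⁺ (Z=37, 36 e⁻), Br⁻ (Z=35, 36 e⁻). V⁵⁺ < Ti⁴⁺ (isoelectronic, higher Z=23 is smaller); Ti⁴⁺ < Zr⁴⁺ (same group, period 4 vs 5); Zr⁴⁺ < Y³⁺ (both 36 e⁻, Z=40>39); Y³⁺ < Sr²⁺ (both 36 e⁻, Z=39>38); Sr²⁺ < Rb⁺ (both 36 e⁻, Z=38>37); Rb⁺ < Br⁻ (isoelectronic, higher Z=37 is smaller).
Full ascending order: V⁵⁺ < Ti⁴⁺ < Zr⁴⁺ < Y³⁺ < Sr²⁺ < Rb⁺ < Br⁻. Counting from the smallest, position 3 is Zr⁴⁺.

Zr⁴⁺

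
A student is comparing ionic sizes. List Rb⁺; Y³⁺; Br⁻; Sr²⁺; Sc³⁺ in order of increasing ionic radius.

Tabulating Z and e⁻: Sc³⁺ (Z=21, 18 e⁻), Y³⁺ (Z=39, 36 e⁻), Sr²⁺ (Z=38, 36 e⁻), Rb⁺ (Z=37, 36 e⁻), Br⁻ (Z=35, 36 e⁻). Sc³⁺ < Y³⁺ (same group, period 4 vs 5); Y³⁺ < Sr²⁺ (isoelectronic, higher Z=39 is smaller); Sr²⁺ < Rb⁺ (both 36 e⁻, Z=38>37); Rb⁺ < Br⁻ (isoelectronic, higher Z=37 is smaller).

Sc³⁺ < Y³⁺ < Sr²⁺ < Rb⁺ < Br⁻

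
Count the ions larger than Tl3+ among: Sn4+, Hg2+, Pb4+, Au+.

2

Tabulating Z and e⁻: Sn4+: 46 e⁻, Z=50, Pb4+: 78 e⁻, Z=82, Tl3+: 78 e⁻, Z=81, Hg2+: 78 e⁻, Z=80, Au+: 78 e⁻, Z=79. Sn4+ < Pb4+ (same group, period 5 vs 6); Pb4+ < Tl3+ (both 78 e⁻, Z=82>81); Tl3+ < Hg2+ (isoelectronic, higher Z=81 is smaller); Hg2+ < Au+ (isoelectronic, higher Z=80 is smaller).
Overall: Sn4+ < Pb4+ < Tl3+ < Hg2+ < Au+. Tl3+ has 2 below it and 2 above. Count: 2.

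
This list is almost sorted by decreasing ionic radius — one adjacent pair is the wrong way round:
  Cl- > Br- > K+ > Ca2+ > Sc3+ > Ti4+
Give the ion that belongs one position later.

Scanning neighbour by neighbour, only Cl-/Br- violates a trend: both in group 17 with the same charge; Cl- (period 3) has the smaller radius. That makes Cl- the one sitting a position early relative to where it belongs.

Cl-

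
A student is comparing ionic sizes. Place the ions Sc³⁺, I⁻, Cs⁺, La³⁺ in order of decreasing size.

I⁻ > Cs⁺ > La³⁺ > Sc³⁺

Work out protons and electrons: Sc³⁺ (Z=21, 18 e⁻), La³⁺ (Z=57, 54 e⁻), Cs⁺ (Z=55, 54 e⁻), I⁻ (Z=53, 54 e⁻). Sc³⁺ < La³⁺ (same group, 2 shells fewer); La³⁺ < Cs⁺ (isoelectronic, higher Z=57 is smaller); Cs⁺ < I⁻ (isoelectronic, higher Z=55 is smaller).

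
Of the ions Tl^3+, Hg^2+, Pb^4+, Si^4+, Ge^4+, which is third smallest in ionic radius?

Pb^4+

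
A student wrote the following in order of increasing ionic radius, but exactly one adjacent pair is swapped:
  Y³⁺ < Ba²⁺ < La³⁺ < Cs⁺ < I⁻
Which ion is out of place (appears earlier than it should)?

The pair Ba²⁺, La³⁺ is the wrong way round — La³⁺ and Ba²⁺ share 54 electrons; the higher nuclear charge on La (Z=57) contracts it more, so La³⁺ < Ba²⁺. All other adjacent pairs agree with periodic trends, so Ba²⁺ is the misplaced ion.

Ba²⁺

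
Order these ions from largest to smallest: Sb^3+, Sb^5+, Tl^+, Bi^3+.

Tl^+ > Bi^3+ > Sb^3+ > Sb^5+

First list Z and electron count for each: Sb^5+: 46 e⁻, Z=51, Sb^3+: 48 e⁻, Z=51, Bi^3+: 80 e⁻, Z=83, Tl^+: 80 e⁻, Z=81. Sb^5+ < Sb^3+ (higher charge on the same element); Sb^3+ < Bi^3+ (same group, period 5 vs 6); Bi^3+ < Tl^+ (isoelectronic, higher Z=83 is smaller).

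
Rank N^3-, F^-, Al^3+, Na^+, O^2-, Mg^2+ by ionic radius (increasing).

Isoelectronic series (10 e⁻ each). Size is set by nuclear charge: more protons means a smaller ion. Al^3+ (Z=13), Mg^2+ (Z=12), Na^+ (Z=11), F^- (Z=9), O^2- (Z=8), N^3- (Z=7).

Al^3+ < Mg^2+ < Na^+ < F^- < O^2- < N^3-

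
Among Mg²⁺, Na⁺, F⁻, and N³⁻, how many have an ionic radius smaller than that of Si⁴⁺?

0

Each ion has 10 electrons. The ranking follows nuclear charge in reverse — greater Z gives a smaller radius. Si⁴⁺ (Z=14), Mg²⁺ (Z=12), Na⁺ (Z=11), F⁻ (Z=9), N³⁻ (Z=7).
Placing each against Si⁴⁺: smaller — none; larger — Mg²⁺, Na⁺, F⁻, N³⁻. That's 0.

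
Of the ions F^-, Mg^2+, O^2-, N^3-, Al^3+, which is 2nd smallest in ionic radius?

Each ion has 10 electrons. The ranking follows nuclear charge in reverse — greater Z gives a smaller radius. Al^3+ (Z=13), Mg^2+ (Z=12), F^- (Z=9), O^2- (Z=8), N^3- (Z=7).
So the order is Al^3+ < Mg^2+ < F^- < O^2- < N^3-; the 2nd-smallest ion is Mg^2+.

Mg^2+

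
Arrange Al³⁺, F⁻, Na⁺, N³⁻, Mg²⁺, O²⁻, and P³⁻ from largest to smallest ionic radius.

P³⁻ > N³⁻ > O²⁻ > F⁻ > Na⁺ > Mg²⁺ > Al³⁺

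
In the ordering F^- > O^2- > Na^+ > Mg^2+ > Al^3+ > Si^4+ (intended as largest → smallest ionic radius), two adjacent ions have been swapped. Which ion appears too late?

Compare adjacent ions: both have 10 electrons but Z(F)=9 > Z(O)=8, so F^- should be the smaller of the two — yet in this decreasing list F^- sits before O^2-. Nothing else is reversed, so O^2- should move one place to the left.

O^2-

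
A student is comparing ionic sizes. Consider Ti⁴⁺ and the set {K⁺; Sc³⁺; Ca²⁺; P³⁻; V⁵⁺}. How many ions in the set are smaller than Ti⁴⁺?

1

Each ion has 18 electrons. The ranking follows nuclear charge in reverse — greater Z gives a smaller radius. V⁵⁺ (Z=23), Ti⁴⁺ (Z=22), Sc³⁺ (Z=21), Ca²⁺ (Z=20), K⁺ (Z=19), P³⁻ (Z=15).
Ordering all of them (including Ti⁴⁺) by radius gives V⁵⁺ < Ti⁴⁺ < Sc³⁺ < Ca²⁺ < K⁺ < P³⁻. That's 1.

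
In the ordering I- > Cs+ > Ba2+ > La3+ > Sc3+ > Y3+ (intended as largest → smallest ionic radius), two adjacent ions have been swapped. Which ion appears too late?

Y3+

Compare adjacent ions: Sc3+ and Y3+ are in one column with the same charge; the lighter period-4 ion has one fewer shell and is smaller — yet in this decreasing list Sc3+ sits before Y3+. Nothing else is reversed, so Y3+ should move one place to the left.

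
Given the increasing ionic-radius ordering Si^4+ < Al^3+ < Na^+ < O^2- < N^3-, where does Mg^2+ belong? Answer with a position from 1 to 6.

3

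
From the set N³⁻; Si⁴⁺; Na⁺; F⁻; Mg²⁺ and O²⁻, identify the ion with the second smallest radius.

All of these have 10 electrons (isoelectronic). With the same electron cloud, the ion with the most protons pulls it in tightest. Nuclear charges: Si⁴⁺ (Z=14), Mg²⁺ (Z=12), Na⁺ (Z=11), F⁻ (Z=9), O²⁻ (Z=8), N³⁻ (Z=7). Highest Z is smallest.
That gives Si⁴⁺ < Mg²⁺ < Na⁺ < F⁻ < O²⁻ < N³⁻. From the smallest end, number 2 is Mg²⁺.

Mg²⁺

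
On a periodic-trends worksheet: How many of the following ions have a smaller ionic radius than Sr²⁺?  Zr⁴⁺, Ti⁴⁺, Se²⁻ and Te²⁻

2

Tabulating Z and e⁻: Ti⁴⁺ (Z=22, 18 e⁻), Zr⁴⁺ (Z=40, 36 e⁻), Sr²⁺ (Z=38, 36 e⁻), Se²⁻ (Z=34, 36 e⁻), Te²⁻ (Z=52, 54 e⁻). Ti⁴⁺ < Zr⁴⁺ (same group, 1 shell fewer); Zr⁴⁺ < Sr²⁺ (both 36 e⁻, Z=40>38); Sr²⁺ < Se²⁻ (both 36 e⁻, Z=38>34); Se²⁻ < Te²⁻ (same group, 1 shell fewer).
Placing each against Sr²⁺: smaller — Ti⁴⁺, Zr⁴⁺; larger — Se²⁻, Te²⁻. That's 2.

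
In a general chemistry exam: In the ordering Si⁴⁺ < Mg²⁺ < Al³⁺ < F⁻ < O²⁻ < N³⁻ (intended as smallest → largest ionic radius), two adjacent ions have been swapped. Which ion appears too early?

Mg²⁺

Compare adjacent ions: they are isoelectronic (10 e⁻) and Al has more protons than Mg (13 vs 12), making Al³⁺ smaller — yet in this increasing list Mg²⁺ sits before Al³⁺. Nothing else is reversed, so Mg²⁺ should move one place to the right.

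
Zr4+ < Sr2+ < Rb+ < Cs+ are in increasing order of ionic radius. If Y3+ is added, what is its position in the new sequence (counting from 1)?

Electron counts and nuclear charges: Zr4+ (Z=40, 36 e⁻), Y3+ (Z=39, 36 e⁻), Sr2+ (Z=38, 36 e⁻), Rb+ (Z=37, 36 e⁻), Cs+ (Z=55, 54 e⁻). Zr4+ < Y3+ (both 36 e⁻, Z=40>39); Y3+ < Sr2+ (isoelectronic, higher Z=39 is smaller); Sr2+ < Rb+ (both 36 e⁻, Z=38>37); Rb+ < Cs+ (same group, 1 shell fewer).
Putting Y3+ in gives Zr4+ < Y3+ < Sr2+ < Rb+ < Cs+; it lands at slot 2.

2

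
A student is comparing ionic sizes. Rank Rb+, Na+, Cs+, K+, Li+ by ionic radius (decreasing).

Same group, same charge. Going down the group adds an extra shell of electrons, so the ion gets larger: Li+ is highest in the group and smallest.

Cs+ > Rb+ > K+ > Na+ > Li+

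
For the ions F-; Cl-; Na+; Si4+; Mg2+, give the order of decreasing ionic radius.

Tabulating Z and e⁻: Si4+ has 10 e⁻ (Z=14), Mg2+ has 10 e⁻ (Z=12), Na+ has 10 e⁻ (Z=11), F- has 10 e⁻ (Z=9), Cl- has 18 e⁻ (Z=17). Si4+ < Mg2+ (isoelectronic, higher Z=14 is smaller); Mg2+ < Na+ (isoelectronic, higher Z=12 is smaller); Na+ < F- (isoelectronic, higher Z=11 is smaller); F- < Cl- (same group, period 2 vs 3).

Cl- > F- > Na+ > Mg2+ > Si4+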